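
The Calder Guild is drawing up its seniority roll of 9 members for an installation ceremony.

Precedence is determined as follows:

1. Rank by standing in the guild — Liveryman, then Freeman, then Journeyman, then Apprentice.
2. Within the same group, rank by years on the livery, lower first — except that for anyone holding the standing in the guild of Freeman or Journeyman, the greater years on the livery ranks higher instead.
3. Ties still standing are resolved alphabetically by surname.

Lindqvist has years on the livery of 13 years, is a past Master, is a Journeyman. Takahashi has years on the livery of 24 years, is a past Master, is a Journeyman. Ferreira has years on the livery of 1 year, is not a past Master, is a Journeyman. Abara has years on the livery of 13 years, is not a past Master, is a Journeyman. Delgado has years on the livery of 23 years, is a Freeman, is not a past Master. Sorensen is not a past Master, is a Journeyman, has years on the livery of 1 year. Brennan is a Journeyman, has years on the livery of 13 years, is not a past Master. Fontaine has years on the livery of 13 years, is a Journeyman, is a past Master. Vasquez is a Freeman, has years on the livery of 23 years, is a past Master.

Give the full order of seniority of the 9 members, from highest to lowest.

Delgado, Vasquez, Takahashi, Abara, Brennan, Fontaine, Lindqvist, Ferreira, Sorensen

By standing in the guild: Delgado and Vasquez (Freeman); then Takahashi, Abara, Brennan, Fontaine, Lindqvist, Ferreira and Sorensen (Journeyman).
Delgado and Vasquez both have years on the livery 23 years, so the next rule applies.
Among Delgado and Vasquez, alphabetically by surname: Delgado before Vasquez.
Among Takahashi, Abara, Brennan, Fontaine, Lindqvist, Ferreira and Sorensen, by years on the livery (higher first) (reversed rule for this group): Takahashi (24 years) before Abara, Brennan, Fontaine and Lindqvist (13 years) before Ferreira and Sorensen (1 year).
Among Abara, Brennan, Fontaine and Lindqvist, alphabetically by surname: Abara before Brennan before Fontaine before Lindqvist.
Among Ferreira and Sorensen, alphabetically by surname: Ferreira before Sorensen.
Full order: Delgado, Vasquez, Takahashi, Abara, Brennan, Fontaine, Lindqvist, Ferreira, Sorensen.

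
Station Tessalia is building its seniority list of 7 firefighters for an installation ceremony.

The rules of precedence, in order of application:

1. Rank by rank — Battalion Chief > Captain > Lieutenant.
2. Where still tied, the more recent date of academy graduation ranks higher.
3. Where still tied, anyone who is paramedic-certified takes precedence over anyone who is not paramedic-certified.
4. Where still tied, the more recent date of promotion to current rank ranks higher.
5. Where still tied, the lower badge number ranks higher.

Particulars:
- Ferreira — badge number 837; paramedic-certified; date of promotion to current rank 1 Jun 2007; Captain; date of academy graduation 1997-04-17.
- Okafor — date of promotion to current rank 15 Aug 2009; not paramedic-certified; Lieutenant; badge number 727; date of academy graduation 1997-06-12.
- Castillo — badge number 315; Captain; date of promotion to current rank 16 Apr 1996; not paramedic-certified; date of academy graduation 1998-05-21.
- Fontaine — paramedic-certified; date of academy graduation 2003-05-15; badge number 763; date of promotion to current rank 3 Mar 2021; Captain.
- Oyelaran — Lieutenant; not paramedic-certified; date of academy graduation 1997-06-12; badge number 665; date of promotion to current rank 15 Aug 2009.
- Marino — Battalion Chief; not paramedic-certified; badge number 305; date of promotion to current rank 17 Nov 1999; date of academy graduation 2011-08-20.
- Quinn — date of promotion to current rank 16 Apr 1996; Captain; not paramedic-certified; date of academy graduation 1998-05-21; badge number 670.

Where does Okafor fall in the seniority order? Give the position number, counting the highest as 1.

7

By rank: Marino (Battalion Chief); then Fontaine, Castillo, Quinn and Ferreira (Captain); then Oyelaran and Okafor (Lieutenant).
Among Fontaine, Castillo, Quinn and Ferreira, by date of academy graduation (later first): Fontaine (2003-05-15) before Castillo and Quinn (1998-05-21) before Ferreira (1997-04-17).
Castillo and Quinn are each not paramedic-certified, so the next rule applies.
Castillo and Quinn both have date of promotion to current rank 16 Apr 1996, so the next rule applies.
Among Castillo and Quinn, by badge number (lower first): Castillo (315) before Quinn (670).
Oyelaran and Okafor both have date of academy graduation 1997-06-12, so the next rule applies.
Oyelaran and Okafor are each not paramedic-certified, so the next rule applies.
Oyelaran and Okafor both have date of promotion to current rank 15 Aug 2009, so the next rule applies.
Among Oyelaran and Okafor, by badge number (lower first): Oyelaran (665) before Okafor (727).
Order: Marino, Fontaine, Castillo, Quinn, Ferreira, Oyelaran, Okafor. So position 7.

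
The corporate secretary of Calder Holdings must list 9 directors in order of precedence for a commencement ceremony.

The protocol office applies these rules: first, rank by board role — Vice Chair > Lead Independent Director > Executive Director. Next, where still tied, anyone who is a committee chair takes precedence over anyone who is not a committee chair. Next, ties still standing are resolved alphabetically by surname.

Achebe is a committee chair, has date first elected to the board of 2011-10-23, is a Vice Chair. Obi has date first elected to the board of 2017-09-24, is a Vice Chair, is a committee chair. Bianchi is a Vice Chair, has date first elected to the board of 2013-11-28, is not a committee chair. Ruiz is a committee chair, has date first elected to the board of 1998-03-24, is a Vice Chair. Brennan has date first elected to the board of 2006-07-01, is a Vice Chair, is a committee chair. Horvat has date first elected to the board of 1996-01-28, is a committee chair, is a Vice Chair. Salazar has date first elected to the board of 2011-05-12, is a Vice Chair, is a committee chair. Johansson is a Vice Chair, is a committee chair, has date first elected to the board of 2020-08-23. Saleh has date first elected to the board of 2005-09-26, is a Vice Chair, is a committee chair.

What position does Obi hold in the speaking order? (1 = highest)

5

By board role: Achebe, Brennan, Horvat, Johansson, Obi, Ruiz, Salazar, Saleh and Bianchi (Vice Chair).
Among Achebe, Brennan, Horvat, Johansson, Obi, Ruiz, Salazar, Saleh and Bianchi, a committee chair before not a committee chair: Achebe, Brennan, Horvat, Johansson, Obi, Ruiz, Salazar and Saleh (a committee chair) before Bianchi (not a committee chair).
Among Achebe, Brennan, Horvat, Johansson, Obi, Ruiz, Salazar and Saleh, alphabetically by surname: Achebe before Brennan before Horvat before Johansson before Obi before Ruiz before Salazar before Saleh.
Order: Achebe, Brennan, Horvat, Johansson, Obi, Ruiz, Salazar, Saleh, Bianchi. So position 5.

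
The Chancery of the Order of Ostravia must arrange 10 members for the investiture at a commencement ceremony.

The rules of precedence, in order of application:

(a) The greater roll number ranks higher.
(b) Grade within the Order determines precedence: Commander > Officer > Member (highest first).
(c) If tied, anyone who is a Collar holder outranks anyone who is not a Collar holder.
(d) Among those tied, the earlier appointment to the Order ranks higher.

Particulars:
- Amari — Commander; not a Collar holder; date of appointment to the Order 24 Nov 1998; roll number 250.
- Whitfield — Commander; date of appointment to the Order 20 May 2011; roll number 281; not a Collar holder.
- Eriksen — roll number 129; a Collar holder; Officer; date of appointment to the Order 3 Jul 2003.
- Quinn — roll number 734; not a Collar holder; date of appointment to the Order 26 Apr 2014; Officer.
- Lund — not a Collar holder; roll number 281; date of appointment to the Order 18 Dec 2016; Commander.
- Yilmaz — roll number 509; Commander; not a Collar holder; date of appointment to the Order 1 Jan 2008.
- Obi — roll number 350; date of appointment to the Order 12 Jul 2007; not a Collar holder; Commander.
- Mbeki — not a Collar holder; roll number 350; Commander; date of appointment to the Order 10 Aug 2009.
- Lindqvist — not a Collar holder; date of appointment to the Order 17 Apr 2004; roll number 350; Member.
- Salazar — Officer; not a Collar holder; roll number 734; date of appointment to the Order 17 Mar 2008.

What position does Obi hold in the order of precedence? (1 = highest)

4

By roll number (higher first): Salazar and Quinn (both 734); then Yilmaz (509); then Obi, Mbeki and Lindqvist (each 350); then Whitfield and Lund (both 281); then Amari (250); then Eriksen (129).
Salazar and Quinn are each Officer, so the next rule applies.
Salazar and Quinn are each not a Collar holder, so the next rule applies.
Among Salazar and Quinn, by date of appointment to the Order (earlier first): Salazar (17 Mar 2008) before Quinn (26 Apr 2014).
Among Obi, Mbeki and Lindqvist, by grade within the Order: Obi and Mbeki (Commander) before Lindqvist (Member).
Obi and Mbeki are each not a Collar holder, so the next rule applies.
Among Obi and Mbeki, by date of appointment to the Order (earlier first): Obi (12 Jul 2007) before Mbeki (10 Aug 2009).
Whitfield and Lund are each Commander, so the next rule applies.
Whitfield and Lund are each not a Collar holder, so the next rule applies.
Among Whitfield and Lund, by date of appointment to the Order (earlier first): Whitfield (20 May 2011) before Lund (18 Dec 2016).
Order: Salazar, Quinn, Yilmaz, Obi, Mbeki, Lindqvist, Whitfield, Lund, Amari, Eriksen. So position 4.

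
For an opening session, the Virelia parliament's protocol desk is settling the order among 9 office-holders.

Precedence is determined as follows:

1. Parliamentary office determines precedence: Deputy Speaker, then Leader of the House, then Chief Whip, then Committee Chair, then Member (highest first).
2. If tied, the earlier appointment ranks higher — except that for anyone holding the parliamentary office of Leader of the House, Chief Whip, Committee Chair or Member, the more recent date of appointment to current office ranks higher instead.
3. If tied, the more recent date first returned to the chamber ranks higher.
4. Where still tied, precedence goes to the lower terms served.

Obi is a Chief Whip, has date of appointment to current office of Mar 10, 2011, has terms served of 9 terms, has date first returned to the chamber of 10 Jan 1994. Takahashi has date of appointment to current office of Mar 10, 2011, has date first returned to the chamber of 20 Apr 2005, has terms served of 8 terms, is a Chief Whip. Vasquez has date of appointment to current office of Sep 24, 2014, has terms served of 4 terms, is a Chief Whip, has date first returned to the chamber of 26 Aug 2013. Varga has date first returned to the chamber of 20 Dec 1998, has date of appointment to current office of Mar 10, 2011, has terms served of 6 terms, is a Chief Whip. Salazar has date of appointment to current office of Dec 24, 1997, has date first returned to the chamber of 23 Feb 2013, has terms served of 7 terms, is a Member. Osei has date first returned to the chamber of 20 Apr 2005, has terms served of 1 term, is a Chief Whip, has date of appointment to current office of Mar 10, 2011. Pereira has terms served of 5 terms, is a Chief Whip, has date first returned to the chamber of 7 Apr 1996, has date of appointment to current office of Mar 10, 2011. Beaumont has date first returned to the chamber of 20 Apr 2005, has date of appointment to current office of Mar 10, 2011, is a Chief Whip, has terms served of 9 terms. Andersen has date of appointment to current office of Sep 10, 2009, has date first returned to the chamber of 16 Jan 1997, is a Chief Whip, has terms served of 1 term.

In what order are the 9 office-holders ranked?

Vasquez, Osei, Takahashi, Beaumont, Varga, Pereira, Obi, Andersen, Salazar

By parliamentary office: Vasquez, Osei, Takahashi, Beaumont, Varga, Pereira, Obi and Andersen (Chief Whip); then Salazar (Member).
Among Vasquez, Osei, Takahashi, Beaumont, Varga, Pereira, Obi and Andersen, by date of appointment to current office (later first) (reversed rule for this group): Vasquez (Sep 24, 2014) before Osei, Takahashi, Beaumont, Varga, Pereira and Obi (Mar 10, 2011) before Andersen (Sep 10, 2009).
Among Osei, Takahashi, Beaumont, Varga, Pereira and Obi, by date first returned to the chamber (later first): Osei, Takahashi and Beaumont (20 Apr 2005) before Varga (20 Dec 1998) before Pereira (7 Apr 1996) before Obi (10 Jan 1994).
Among Osei, Takahashi and Beaumont, by terms served (lower first): Osei (1 term) before Takahashi (8 terms) before Beaumont (9 terms).
Full order: Vasquez, Osei, Takahashi, Beaumont, Varga, Pereira, Obi, Andersen, Salazar.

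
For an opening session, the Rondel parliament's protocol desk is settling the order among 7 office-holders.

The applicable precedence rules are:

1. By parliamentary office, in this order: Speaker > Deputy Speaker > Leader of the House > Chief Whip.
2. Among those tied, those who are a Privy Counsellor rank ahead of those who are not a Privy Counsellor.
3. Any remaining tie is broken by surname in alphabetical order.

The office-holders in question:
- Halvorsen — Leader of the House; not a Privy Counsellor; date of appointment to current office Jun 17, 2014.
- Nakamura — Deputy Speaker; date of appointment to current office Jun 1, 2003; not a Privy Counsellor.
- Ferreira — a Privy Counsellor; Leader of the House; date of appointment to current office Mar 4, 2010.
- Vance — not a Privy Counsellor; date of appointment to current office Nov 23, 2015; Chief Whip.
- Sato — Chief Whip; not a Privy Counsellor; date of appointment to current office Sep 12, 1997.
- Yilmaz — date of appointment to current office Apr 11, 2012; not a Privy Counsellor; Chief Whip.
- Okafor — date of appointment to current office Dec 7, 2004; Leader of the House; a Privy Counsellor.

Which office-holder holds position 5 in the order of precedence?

Sato

By parliamentary office: Nakamura (Deputy Speaker); then Ferreira, Okafor and Halvorsen (Leader of the House); then Sato, Vance and Yilmaz (Chief Whip).
Among Ferreira, Okafor and Halvorsen, a Privy Counsellor before not a Privy Counsellor: Ferreira and Okafor (a Privy Counsellor) before Halvorsen (not a Privy Counsellor).
Among Ferreira and Okafor, alphabetically by surname: Ferreira before Okafor.
Sato, Vance and Yilmaz are each not a Privy Counsellor, so the next rule applies.
Among Sato, Vance and Yilmaz, alphabetically by surname: Sato before Vance before Yilmaz.
Order: Nakamura, Ferreira, Okafor, Halvorsen, Sato, Vance, Yilmaz.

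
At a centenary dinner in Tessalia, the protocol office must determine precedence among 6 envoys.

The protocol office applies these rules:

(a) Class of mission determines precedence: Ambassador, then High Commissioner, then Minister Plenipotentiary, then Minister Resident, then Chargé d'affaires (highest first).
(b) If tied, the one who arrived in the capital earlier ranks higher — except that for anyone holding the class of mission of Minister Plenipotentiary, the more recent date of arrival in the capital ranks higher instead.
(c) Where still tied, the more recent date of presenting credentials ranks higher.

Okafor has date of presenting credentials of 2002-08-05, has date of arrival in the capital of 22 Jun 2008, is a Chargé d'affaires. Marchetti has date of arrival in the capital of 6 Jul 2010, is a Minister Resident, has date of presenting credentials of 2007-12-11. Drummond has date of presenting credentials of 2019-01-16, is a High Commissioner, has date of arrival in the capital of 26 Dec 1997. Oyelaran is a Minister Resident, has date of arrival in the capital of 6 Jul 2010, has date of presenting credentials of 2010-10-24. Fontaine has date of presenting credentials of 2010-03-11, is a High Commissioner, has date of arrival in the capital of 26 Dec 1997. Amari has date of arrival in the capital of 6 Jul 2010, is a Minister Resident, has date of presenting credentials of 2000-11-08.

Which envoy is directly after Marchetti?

By class of mission: Drummond and Fontaine (High Commissioner); then Oyelaran, Marchetti and Amari (Minister Resident); then Okafor (Chargé d'affaires).
Drummond and Fontaine both have date of arrival in the capital 26 Dec 1997, so the next rule applies.
Among Drummond and Fontaine, by date of presenting credentials (later first): Drummond (2019-01-16) before Fontaine (2010-03-11).
Oyelaran, Marchetti and Amari all have date of arrival in the capital 6 Jul 2010, so the next rule applies.
Among Oyelaran, Marchetti and Amari, by date of presenting credentials (later first): Oyelaran (2010-10-24) before Marchetti (2007-12-11) before Amari (2000-11-08).
Order: Drummond, Fontaine, Oyelaran, Marchetti, Amari, Okafor.

Amari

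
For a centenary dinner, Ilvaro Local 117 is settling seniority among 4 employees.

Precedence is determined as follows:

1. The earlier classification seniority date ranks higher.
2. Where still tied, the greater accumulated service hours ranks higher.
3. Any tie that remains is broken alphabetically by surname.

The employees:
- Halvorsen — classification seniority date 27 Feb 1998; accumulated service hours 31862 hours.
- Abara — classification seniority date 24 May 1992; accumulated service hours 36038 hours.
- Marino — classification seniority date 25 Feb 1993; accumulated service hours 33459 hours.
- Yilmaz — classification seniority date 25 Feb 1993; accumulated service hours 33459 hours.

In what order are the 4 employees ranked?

Abara, Marino, Yilmaz, Halvorsen

By classification seniority date (earlier first): Abara (24 May 1992); then Marino and Yilmaz (both 25 Feb 1993); then Halvorsen (27 Feb 1998).
Marino and Yilmaz both have accumulated service hours 33459 hours, so the next rule applies.
Among Marino and Yilmaz, alphabetically by surname: Marino before Yilmaz.
Full order: Abara, Marino, Yilmaz, Halvorsen.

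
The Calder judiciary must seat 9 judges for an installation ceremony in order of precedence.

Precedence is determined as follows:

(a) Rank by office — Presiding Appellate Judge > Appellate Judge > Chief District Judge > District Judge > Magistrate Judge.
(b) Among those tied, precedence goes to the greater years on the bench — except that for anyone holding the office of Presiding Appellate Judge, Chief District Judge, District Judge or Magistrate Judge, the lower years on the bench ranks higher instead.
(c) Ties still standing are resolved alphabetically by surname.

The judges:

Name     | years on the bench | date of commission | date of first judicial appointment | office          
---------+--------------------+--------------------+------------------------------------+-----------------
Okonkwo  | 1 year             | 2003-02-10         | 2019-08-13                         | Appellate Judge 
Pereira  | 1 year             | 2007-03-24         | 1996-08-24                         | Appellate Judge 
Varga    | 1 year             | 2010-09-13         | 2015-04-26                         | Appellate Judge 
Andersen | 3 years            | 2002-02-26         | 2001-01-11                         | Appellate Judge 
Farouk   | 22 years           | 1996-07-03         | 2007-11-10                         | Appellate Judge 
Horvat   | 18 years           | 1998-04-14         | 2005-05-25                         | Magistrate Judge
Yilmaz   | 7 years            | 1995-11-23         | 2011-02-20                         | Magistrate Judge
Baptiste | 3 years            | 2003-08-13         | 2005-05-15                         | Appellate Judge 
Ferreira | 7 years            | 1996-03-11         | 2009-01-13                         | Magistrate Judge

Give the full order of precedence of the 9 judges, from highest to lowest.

Farouk, Andersen, Baptiste, Okonkwo, Pereira, Varga, Ferreira, Yilmaz, Horvat

By office: Farouk, Andersen, Baptiste, Okonkwo, Pereira and Varga (Appellate Judge); then Ferreira, Yilmaz and Horvat (Magistrate Judge).
Among Farouk, Andersen, Baptiste, Okonkwo, Pereira and Varga, by years on the bench (higher first): Farouk (22 years) before Andersen and Baptiste (3 years) before Okonkwo, Pereira and Varga (1 year).
Among Andersen and Baptiste, alphabetically by surname: Andersen before Baptiste.
Among Okonkwo, Pereira and Varga, alphabetically by surname: Okonkwo before Pereira before Varga.
Among Ferreira, Yilmaz and Horvat, by years on the bench (lower first) (reversed rule for this group): Ferreira and Yilmaz (7 years) before Horvat (18 years).
Among Ferreira and Yilmaz, alphabetically by surname: Ferreira before Yilmaz.
Full order: Farouk, Andersen, Baptiste, Okonkwo, Pereira, Varga, Ferreira, Yilmaz, Horvat.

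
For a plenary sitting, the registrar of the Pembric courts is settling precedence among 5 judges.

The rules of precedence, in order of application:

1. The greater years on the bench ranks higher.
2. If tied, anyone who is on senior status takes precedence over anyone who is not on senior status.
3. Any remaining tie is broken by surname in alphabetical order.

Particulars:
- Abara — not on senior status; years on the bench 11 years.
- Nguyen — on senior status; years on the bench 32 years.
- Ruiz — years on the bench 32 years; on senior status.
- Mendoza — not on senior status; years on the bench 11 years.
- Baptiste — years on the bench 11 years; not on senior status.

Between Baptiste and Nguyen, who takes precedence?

Nguyen

By years on the bench (higher first): Nguyen and Ruiz (both 32 years); then Abara, Baptiste and Mendoza (each 11 years).
Nguyen and Ruiz are each on senior status, so the next rule applies.
Among Nguyen and Ruiz, alphabetically by surname: Nguyen before Ruiz.
Abara, Baptiste and Mendoza are each not on senior status, so the next rule applies.
Among Abara, Baptiste and Mendoza, alphabetically by surname: Abara before Baptiste before Mendoza.
So Nguyen takes precedence.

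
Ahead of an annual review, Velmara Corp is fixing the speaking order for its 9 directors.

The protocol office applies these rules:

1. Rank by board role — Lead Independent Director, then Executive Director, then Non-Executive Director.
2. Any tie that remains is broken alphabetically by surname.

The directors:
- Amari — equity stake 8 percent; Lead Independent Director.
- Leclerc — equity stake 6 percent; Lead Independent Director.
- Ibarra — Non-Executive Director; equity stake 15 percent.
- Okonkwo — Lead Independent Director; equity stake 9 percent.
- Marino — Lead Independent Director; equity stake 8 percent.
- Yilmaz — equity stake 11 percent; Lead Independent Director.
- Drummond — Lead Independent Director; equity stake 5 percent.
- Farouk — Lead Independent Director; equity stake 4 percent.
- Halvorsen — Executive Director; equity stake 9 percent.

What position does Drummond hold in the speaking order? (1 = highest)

By board role: Amari, Drummond, Farouk, Leclerc, Marino, Okonkwo and Yilmaz (Lead Independent Director); then Halvorsen (Executive Director); then Ibarra (Non-Executive Director).
Among Amari, Drummond, Farouk, Leclerc, Marino, Okonkwo and Yilmaz, alphabetically by surname: Amari before Drummond before Farouk before Leclerc before Marino before Okonkwo before Yilmaz.
Order: Amari, Drummond, Farouk, Leclerc, Marino, Okonkwo, Yilmaz, Halvorsen, Ibarra. So position 2.

2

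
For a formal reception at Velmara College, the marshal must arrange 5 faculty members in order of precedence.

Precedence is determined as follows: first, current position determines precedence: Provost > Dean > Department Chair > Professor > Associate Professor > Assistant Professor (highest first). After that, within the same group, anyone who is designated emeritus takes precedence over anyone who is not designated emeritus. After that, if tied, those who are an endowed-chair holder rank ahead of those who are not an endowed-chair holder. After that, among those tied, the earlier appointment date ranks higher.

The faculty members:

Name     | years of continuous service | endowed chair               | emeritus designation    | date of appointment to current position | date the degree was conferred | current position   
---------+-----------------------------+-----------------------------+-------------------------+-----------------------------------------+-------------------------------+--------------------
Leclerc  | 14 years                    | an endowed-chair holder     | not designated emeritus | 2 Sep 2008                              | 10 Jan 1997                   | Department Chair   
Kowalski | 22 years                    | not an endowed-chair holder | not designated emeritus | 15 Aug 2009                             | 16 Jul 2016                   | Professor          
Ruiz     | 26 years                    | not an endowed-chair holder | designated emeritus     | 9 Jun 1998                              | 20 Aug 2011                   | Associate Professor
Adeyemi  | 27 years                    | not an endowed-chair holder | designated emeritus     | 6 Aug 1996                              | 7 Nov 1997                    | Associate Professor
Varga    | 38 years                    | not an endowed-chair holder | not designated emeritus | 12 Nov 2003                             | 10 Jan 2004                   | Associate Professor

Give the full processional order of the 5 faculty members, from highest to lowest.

By current position: Leclerc (Department Chair); then Kowalski (Professor); then Adeyemi, Ruiz and Varga (Associate Professor).
Among Adeyemi, Ruiz and Varga, designated emeritus before not designated emeritus: Adeyemi and Ruiz (designated emeritus) before Varga (not designated emeritus).
Adeyemi and Ruiz are each not an endowed-chair holder, so the next rule applies.
Among Adeyemi and Ruiz, by date of appointment to current position (earlier first): Adeyemi (6 Aug 1996) before Ruiz (9 Jun 1998).
Full order: Leclerc, Kowalski, Adeyemi, Ruiz, Varga.

Leclerc, Kowalski, Adeyemi, Ruiz, Varga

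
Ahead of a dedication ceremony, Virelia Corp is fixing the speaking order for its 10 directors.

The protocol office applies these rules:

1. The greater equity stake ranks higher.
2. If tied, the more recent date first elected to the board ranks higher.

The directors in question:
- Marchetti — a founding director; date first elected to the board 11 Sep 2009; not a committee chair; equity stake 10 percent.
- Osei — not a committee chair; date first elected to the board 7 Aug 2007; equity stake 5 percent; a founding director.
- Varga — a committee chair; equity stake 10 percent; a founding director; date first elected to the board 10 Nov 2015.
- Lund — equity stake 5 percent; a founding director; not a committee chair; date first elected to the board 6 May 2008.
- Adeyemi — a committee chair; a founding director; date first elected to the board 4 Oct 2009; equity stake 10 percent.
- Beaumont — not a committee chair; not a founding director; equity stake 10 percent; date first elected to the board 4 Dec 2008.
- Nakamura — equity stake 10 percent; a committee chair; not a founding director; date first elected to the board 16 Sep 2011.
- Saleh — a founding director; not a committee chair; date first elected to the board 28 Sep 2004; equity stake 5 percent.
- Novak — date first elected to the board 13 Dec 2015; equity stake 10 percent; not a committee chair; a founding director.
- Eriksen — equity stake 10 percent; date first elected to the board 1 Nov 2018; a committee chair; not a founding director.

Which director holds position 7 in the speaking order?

Beaumont

By equity stake (higher first): Eriksen, Novak, Varga, Nakamura, Adeyemi, Marchetti and Beaumont (each 10 percent); then Lund, Osei and Saleh (each 5 percent).
Among Eriksen, Novak, Varga, Nakamura, Adeyemi, Marchetti and Beaumont, by date first elected to the board (later first): Eriksen (1 Nov 2018) before Novak (13 Dec 2015) before Varga (10 Nov 2015) before Nakamura (16 Sep 2011) before Adeyemi (4 Oct 2009) before Marchetti (11 Sep 2009) before Beaumont (4 Dec 2008).
Among Lund, Osei and Saleh, by date first elected to the board (later first): Lund (6 May 2008) before Osei (7 Aug 2007) before Saleh (28 Sep 2004).
Order: Eriksen, Novak, Varga, Nakamura, Adeyemi, Marchetti, Beaumont, Lund, Osei, Saleh.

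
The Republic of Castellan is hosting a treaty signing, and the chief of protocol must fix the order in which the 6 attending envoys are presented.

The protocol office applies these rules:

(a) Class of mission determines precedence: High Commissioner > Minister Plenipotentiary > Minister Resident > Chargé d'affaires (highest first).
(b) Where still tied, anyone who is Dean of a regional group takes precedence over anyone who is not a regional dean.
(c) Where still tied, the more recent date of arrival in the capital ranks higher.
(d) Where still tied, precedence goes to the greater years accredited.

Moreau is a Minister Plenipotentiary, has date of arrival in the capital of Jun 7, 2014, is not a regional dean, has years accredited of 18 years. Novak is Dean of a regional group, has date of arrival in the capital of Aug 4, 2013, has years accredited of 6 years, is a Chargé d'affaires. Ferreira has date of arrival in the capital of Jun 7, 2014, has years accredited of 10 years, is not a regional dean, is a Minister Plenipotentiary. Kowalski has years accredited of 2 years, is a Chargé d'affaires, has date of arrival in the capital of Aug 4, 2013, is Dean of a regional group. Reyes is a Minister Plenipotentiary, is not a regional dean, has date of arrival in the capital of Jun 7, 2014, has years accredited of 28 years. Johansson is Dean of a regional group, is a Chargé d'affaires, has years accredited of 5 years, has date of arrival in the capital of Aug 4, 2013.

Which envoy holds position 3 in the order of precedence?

Ferreira

By class of mission: Reyes, Moreau and Ferreira (Minister Plenipotentiary); then Novak, Johansson and Kowalski (Chargé d'affaires).
Reyes, Moreau and Ferreira are each not a regional dean, so the next rule applies.
Reyes, Moreau and Ferreira all have date of arrival in the capital Jun 7, 2014, so the next rule applies.
Among Reyes, Moreau and Ferreira, by years accredited (higher first): Reyes (28 years) before Moreau (18 years) before Ferreira (10 years).
Novak, Johansson and Kowalski are each Dean of a regional group, so the next rule applies.
Novak, Johansson and Kowalski all have date of arrival in the capital Aug 4, 2013, so the next rule applies.
Among Novak, Johansson and Kowalski, by years accredited (higher first): Novak (6 years) before Johansson (5 years) before Kowalski (2 years).
Order: Reyes, Moreau, Ferreira, Novak, Johansson, Kowalski.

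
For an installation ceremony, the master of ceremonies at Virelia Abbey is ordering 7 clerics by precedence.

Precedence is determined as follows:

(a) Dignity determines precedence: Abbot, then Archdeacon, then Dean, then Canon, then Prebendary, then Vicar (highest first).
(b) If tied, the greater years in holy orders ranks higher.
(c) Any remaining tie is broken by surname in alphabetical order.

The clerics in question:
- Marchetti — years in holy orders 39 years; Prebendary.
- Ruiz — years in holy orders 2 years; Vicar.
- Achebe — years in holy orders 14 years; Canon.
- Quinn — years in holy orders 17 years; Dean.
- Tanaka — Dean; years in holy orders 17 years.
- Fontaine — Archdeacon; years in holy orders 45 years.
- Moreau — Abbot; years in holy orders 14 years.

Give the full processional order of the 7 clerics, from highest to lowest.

By dignity: Moreau (Abbot); then Fontaine (Archdeacon); then Quinn and Tanaka (Dean); then Achebe (Canon); then Marchetti (Prebendary); then Ruiz (Vicar).
Quinn and Tanaka both have years in holy orders 17 years, so the next rule applies.
Among Quinn and Tanaka, alphabetically by surname: Quinn before Tanaka.
Full order: Moreau, Fontaine, Quinn, Tanaka, Achebe, Marchetti, Ruiz.

Moreau, Fontaine, Quinn, Tanaka, Achebe, Marchetti, Ruiz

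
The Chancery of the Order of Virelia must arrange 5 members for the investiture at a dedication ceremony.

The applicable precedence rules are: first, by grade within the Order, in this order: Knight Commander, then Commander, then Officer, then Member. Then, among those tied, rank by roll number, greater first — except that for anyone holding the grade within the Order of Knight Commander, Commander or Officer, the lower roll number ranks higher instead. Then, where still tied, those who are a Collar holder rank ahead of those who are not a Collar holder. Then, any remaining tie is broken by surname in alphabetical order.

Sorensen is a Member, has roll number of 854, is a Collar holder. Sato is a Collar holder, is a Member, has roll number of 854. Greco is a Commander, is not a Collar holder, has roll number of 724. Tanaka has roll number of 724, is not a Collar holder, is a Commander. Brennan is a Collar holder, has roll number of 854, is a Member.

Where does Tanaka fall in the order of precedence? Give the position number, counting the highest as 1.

2

By grade within the Order: Greco and Tanaka (Commander); then Brennan, Sato and Sorensen (Member).
Greco and Tanaka both have roll number 724, so the next rule applies.
Greco and Tanaka are each not a Collar holder, so the next rule applies.
Among Greco and Tanaka, alphabetically by surname: Greco before Tanaka.
Brennan, Sato and Sorensen all have roll number 854, so the next rule applies.
Brennan, Sato and Sorensen are each a Collar holder, so the next rule applies.
Among Brennan, Sato and Sorensen, alphabetically by surname: Brennan before Sato before Sorensen.
Order: Greco, Tanaka, Brennan, Sato, Sorensen. So position 2.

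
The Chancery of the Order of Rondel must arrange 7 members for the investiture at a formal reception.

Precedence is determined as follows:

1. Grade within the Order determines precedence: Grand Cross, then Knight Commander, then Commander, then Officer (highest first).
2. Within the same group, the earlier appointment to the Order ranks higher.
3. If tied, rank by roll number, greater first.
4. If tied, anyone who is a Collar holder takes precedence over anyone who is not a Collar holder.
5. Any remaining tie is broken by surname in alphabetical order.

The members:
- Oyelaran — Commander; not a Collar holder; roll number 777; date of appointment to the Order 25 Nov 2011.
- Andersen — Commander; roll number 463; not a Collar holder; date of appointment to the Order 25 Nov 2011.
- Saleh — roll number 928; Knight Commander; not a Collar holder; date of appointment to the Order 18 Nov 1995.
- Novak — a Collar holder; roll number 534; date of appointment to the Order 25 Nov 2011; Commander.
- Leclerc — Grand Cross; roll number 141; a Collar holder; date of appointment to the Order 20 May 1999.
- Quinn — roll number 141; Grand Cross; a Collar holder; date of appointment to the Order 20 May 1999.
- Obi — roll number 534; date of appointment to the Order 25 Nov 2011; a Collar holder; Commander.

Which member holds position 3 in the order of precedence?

By grade within the Order: Leclerc and Quinn (Grand Cross); then Saleh (Knight Commander); then Oyelaran, Novak, Obi and Andersen (Commander).
Leclerc and Quinn both have date of appointment to the Order 20 May 1999, so the next rule applies.
Leclerc and Quinn both have roll number 141, so the next rule applies.
Leclerc and Quinn are each a Collar holder, so the next rule applies.
Among Leclerc and Quinn, alphabetically by surname: Leclerc before Quinn.
Oyelaran, Novak, Obi and Andersen all have date of appointment to the Order 25 Nov 2011, so the next rule applies.
Among Oyelaran, Novak, Obi and Andersen, by roll number (higher first): Oyelaran (777) before Novak and Obi (534) before Andersen (463).
Novak and Obi are each a Collar holder, so the next rule applies.
Among Novak and Obi, alphabetically by surname: Novak before Obi.
Order: Leclerc, Quinn, Saleh, Oyelaran, Novak, Obi, Andersen.

Saleh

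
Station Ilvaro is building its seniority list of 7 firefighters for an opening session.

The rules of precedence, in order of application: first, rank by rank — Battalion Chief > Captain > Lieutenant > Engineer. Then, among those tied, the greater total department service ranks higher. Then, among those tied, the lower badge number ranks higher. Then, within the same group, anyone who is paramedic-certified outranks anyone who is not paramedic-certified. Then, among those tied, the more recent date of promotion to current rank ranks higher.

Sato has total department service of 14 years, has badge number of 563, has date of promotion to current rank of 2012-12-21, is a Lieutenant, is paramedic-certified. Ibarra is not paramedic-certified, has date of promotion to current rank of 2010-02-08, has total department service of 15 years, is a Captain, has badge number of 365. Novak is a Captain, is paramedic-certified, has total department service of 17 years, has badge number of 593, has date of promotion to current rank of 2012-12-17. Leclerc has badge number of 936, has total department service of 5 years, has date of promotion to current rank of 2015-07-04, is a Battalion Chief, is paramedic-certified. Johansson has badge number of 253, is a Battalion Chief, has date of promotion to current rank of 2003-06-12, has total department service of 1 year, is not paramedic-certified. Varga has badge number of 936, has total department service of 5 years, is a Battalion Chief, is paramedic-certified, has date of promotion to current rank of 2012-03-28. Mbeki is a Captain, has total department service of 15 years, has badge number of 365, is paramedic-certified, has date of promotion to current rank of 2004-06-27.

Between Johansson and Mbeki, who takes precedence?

Johansson

By rank: Leclerc, Varga and Johansson (Battalion Chief); then Novak, Mbeki and Ibarra (Captain); then Sato (Lieutenant).
Among Leclerc, Varga and Johansson, by total department service (higher first): Leclerc and Varga (5 years) before Johansson (1 year).
Leclerc and Varga both have badge number 936, so the next rule applies.
Leclerc and Varga are each paramedic-certified, so the next rule applies.
Among Leclerc and Varga, by date of promotion to current rank (later first): Leclerc (2015-07-04) before Varga (2012-03-28).
Among Novak, Mbeki and Ibarra, by total department service (higher first): Novak (17 years) before Mbeki and Ibarra (15 years).
Mbeki and Ibarra both have badge number 365, so the next rule applies.
Among Mbeki and Ibarra, paramedic-certified before not paramedic-certified: Mbeki (paramedic-certified) before Ibarra (not paramedic-certified).
So Johansson takes precedence.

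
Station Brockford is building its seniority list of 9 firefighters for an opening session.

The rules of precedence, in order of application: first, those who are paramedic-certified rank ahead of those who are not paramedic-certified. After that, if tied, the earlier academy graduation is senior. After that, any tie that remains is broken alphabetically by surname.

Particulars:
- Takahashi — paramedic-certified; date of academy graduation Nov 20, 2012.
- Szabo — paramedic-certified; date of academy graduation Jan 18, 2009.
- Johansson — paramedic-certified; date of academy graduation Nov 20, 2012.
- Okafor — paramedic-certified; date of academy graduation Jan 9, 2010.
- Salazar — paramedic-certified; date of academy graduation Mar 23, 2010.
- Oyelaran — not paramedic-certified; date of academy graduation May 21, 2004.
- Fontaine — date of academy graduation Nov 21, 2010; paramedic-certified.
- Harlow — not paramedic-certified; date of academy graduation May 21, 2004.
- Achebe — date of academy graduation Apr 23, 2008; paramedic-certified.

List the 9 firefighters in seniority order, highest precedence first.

Achebe, Szabo, Okafor, Salazar, Fontaine, Johansson, Takahashi, Harlow, Oyelaran

By the first rule: Achebe, Szabo, Okafor, Salazar, Fontaine, Johansson and Takahashi (each paramedic-certified); then Harlow and Oyelaran (both not paramedic-certified).
Among Achebe, Szabo, Okafor, Salazar, Fontaine, Johansson and Takahashi, by date of academy graduation (earlier first): Achebe (Apr 23, 2008) before Szabo (Jan 18, 2009) before Okafor (Jan 9, 2010) before Salazar (Mar 23, 2010) before Fontaine (Nov 21, 2010) before Johansson and Takahashi (Nov 20, 2012).
Among Johansson and Takahashi, alphabetically by surname: Johansson before Takahashi.
Harlow and Oyelaran both have date of academy graduation May 21, 2004, so the next rule applies.
Among Harlow and Oyelaran, alphabetically by surname: Harlow before Oyelaran.
Full order: Achebe, Szabo, Okafor, Salazar, Fontaine, Johansson, Takahashi, Harlow, Oyelaran.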